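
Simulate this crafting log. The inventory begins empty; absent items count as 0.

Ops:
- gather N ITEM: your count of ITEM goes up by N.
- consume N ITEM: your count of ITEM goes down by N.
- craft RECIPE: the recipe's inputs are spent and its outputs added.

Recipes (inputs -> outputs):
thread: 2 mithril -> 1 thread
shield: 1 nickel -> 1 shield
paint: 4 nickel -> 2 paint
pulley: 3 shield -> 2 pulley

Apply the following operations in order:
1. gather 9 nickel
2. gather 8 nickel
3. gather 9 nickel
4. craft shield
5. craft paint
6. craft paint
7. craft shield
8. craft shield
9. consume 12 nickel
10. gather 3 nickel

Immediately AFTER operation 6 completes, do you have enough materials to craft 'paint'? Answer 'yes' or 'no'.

Answer: yes

Derivation:
After 1 (gather 9 nickel): nickel=9
After 2 (gather 8 nickel): nickel=17
After 3 (gather 9 nickel): nickel=26
After 4 (craft shield): nickel=25 shield=1
After 5 (craft paint): nickel=21 paint=2 shield=1
After 6 (craft paint): nickel=17 paint=4 shield=1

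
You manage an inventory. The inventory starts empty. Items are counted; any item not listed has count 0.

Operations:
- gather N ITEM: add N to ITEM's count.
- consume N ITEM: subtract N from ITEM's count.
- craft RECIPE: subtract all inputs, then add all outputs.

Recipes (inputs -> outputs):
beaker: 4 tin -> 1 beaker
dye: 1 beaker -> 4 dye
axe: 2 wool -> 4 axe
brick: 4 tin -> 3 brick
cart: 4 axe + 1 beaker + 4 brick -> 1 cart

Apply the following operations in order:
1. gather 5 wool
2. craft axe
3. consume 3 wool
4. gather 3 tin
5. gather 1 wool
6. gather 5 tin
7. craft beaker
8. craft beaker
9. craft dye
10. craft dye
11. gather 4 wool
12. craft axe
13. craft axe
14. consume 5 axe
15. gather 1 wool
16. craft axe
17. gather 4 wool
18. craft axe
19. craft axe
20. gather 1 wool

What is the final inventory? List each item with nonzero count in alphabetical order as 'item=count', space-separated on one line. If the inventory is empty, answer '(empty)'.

Answer: axe=19 dye=8 wool=1

Derivation:
After 1 (gather 5 wool): wool=5
After 2 (craft axe): axe=4 wool=3
After 3 (consume 3 wool): axe=4
After 4 (gather 3 tin): axe=4 tin=3
After 5 (gather 1 wool): axe=4 tin=3 wool=1
After 6 (gather 5 tin): axe=4 tin=8 wool=1
After 7 (craft beaker): axe=4 beaker=1 tin=4 wool=1
After 8 (craft beaker): axe=4 beaker=2 wool=1
After 9 (craft dye): axe=4 beaker=1 dye=4 wool=1
After 10 (craft dye): axe=4 dye=8 wool=1
After 11 (gather 4 wool): axe=4 dye=8 wool=5
After 12 (craft axe): axe=8 dye=8 wool=3
After 13 (craft axe): axe=12 dye=8 wool=1
After 14 (consume 5 axe): axe=7 dye=8 wool=1
After 15 (gather 1 wool): axe=7 dye=8 wool=2
After 16 (craft axe): axe=11 dye=8
After 17 (gather 4 wool): axe=11 dye=8 wool=4
After 18 (craft axe): axe=15 dye=8 wool=2
After 19 (craft axe): axe=19 dye=8
After 20 (gather 1 wool): axe=19 dye=8 wool=1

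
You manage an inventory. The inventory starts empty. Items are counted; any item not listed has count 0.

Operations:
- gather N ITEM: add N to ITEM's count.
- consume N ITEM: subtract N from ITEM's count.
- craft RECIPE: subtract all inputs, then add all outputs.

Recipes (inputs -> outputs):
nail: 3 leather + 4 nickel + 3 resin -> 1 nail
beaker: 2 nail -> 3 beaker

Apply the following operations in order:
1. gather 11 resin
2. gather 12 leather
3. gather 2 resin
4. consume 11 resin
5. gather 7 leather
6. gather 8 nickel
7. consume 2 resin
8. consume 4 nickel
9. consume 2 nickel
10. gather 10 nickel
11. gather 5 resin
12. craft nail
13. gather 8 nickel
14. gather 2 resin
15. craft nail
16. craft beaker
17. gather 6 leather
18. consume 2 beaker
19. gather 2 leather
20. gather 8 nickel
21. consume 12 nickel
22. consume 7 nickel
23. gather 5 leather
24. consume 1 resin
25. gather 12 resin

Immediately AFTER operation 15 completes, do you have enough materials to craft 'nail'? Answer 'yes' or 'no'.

After 1 (gather 11 resin): resin=11
After 2 (gather 12 leather): leather=12 resin=11
After 3 (gather 2 resin): leather=12 resin=13
After 4 (consume 11 resin): leather=12 resin=2
After 5 (gather 7 leather): leather=19 resin=2
After 6 (gather 8 nickel): leather=19 nickel=8 resin=2
After 7 (consume 2 resin): leather=19 nickel=8
After 8 (consume 4 nickel): leather=19 nickel=4
After 9 (consume 2 nickel): leather=19 nickel=2
After 10 (gather 10 nickel): leather=19 nickel=12
After 11 (gather 5 resin): leather=19 nickel=12 resin=5
After 12 (craft nail): leather=16 nail=1 nickel=8 resin=2
After 13 (gather 8 nickel): leather=16 nail=1 nickel=16 resin=2
After 14 (gather 2 resin): leather=16 nail=1 nickel=16 resin=4
After 15 (craft nail): leather=13 nail=2 nickel=12 resin=1

Answer: no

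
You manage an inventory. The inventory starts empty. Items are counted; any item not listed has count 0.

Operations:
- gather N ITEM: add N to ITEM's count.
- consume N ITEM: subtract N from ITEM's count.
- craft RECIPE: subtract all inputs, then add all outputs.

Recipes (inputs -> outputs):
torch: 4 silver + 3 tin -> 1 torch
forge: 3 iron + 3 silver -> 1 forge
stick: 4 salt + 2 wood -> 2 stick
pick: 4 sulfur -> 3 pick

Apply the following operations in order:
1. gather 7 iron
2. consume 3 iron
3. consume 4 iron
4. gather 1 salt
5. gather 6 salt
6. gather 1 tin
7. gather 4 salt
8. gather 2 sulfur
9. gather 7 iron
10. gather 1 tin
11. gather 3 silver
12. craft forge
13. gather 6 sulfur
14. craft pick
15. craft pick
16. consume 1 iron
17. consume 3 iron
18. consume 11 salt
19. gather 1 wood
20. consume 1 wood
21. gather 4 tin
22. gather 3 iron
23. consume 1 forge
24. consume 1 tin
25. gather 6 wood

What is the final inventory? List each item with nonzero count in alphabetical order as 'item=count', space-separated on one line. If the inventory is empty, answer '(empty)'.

After 1 (gather 7 iron): iron=7
After 2 (consume 3 iron): iron=4
After 3 (consume 4 iron): (empty)
After 4 (gather 1 salt): salt=1
After 5 (gather 6 salt): salt=7
After 6 (gather 1 tin): salt=7 tin=1
After 7 (gather 4 salt): salt=11 tin=1
After 8 (gather 2 sulfur): salt=11 sulfur=2 tin=1
After 9 (gather 7 iron): iron=7 salt=11 sulfur=2 tin=1
After 10 (gather 1 tin): iron=7 salt=11 sulfur=2 tin=2
After 11 (gather 3 silver): iron=7 salt=11 silver=3 sulfur=2 tin=2
After 12 (craft forge): forge=1 iron=4 salt=11 sulfur=2 tin=2
After 13 (gather 6 sulfur): forge=1 iron=4 salt=11 sulfur=8 tin=2
After 14 (craft pick): forge=1 iron=4 pick=3 salt=11 sulfur=4 tin=2
After 15 (craft pick): forge=1 iron=4 pick=6 salt=11 tin=2
After 16 (consume 1 iron): forge=1 iron=3 pick=6 salt=11 tin=2
After 17 (consume 3 iron): forge=1 pick=6 salt=11 tin=2
After 18 (consume 11 salt): forge=1 pick=6 tin=2
After 19 (gather 1 wood): forge=1 pick=6 tin=2 wood=1
After 20 (consume 1 wood): forge=1 pick=6 tin=2
After 21 (gather 4 tin): forge=1 pick=6 tin=6
After 22 (gather 3 iron): forge=1 iron=3 pick=6 tin=6
After 23 (consume 1 forge): iron=3 pick=6 tin=6
After 24 (consume 1 tin): iron=3 pick=6 tin=5
After 25 (gather 6 wood): iron=3 pick=6 tin=5 wood=6

Answer: iron=3 pick=6 tin=5 wood=6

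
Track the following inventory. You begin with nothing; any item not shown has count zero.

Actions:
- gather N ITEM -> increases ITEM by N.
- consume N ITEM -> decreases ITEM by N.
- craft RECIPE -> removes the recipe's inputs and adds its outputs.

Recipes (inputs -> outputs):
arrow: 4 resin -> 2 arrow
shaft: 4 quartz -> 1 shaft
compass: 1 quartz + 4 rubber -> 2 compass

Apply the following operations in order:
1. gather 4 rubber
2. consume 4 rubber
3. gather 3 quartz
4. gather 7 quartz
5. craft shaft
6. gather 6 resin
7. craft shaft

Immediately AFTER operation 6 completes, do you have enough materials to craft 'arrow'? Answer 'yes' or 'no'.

After 1 (gather 4 rubber): rubber=4
After 2 (consume 4 rubber): (empty)
After 3 (gather 3 quartz): quartz=3
After 4 (gather 7 quartz): quartz=10
After 5 (craft shaft): quartz=6 shaft=1
After 6 (gather 6 resin): quartz=6 resin=6 shaft=1

Answer: yes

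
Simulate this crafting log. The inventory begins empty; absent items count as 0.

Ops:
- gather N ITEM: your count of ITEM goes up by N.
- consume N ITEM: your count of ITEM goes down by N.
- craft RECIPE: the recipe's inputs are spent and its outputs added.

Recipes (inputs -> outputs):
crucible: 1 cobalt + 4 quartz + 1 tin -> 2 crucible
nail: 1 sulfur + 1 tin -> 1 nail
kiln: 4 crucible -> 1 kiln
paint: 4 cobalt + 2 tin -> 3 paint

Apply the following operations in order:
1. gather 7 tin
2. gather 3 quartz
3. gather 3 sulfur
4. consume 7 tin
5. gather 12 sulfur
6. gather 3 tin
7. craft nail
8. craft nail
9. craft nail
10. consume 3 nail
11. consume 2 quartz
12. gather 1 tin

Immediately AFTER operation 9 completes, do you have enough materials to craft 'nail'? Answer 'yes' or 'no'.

After 1 (gather 7 tin): tin=7
After 2 (gather 3 quartz): quartz=3 tin=7
After 3 (gather 3 sulfur): quartz=3 sulfur=3 tin=7
After 4 (consume 7 tin): quartz=3 sulfur=3
After 5 (gather 12 sulfur): quartz=3 sulfur=15
After 6 (gather 3 tin): quartz=3 sulfur=15 tin=3
After 7 (craft nail): nail=1 quartz=3 sulfur=14 tin=2
After 8 (craft nail): nail=2 quartz=3 sulfur=13 tin=1
After 9 (craft nail): nail=3 quartz=3 sulfur=12

Answer: no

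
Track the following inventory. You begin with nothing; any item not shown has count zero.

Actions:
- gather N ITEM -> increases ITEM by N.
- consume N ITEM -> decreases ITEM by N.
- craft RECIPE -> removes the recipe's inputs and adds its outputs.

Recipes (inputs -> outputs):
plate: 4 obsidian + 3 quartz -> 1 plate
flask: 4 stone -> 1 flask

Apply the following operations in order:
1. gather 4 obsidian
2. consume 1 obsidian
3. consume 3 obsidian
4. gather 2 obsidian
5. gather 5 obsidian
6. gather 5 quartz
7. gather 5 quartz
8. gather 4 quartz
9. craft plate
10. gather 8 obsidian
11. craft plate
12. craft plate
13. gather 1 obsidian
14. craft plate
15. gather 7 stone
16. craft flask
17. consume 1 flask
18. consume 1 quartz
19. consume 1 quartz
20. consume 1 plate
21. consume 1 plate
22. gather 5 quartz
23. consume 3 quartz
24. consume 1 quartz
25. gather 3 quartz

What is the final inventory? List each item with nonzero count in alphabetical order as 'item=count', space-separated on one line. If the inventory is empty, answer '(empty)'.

Answer: plate=2 quartz=4 stone=3

Derivation:
After 1 (gather 4 obsidian): obsidian=4
After 2 (consume 1 obsidian): obsidian=3
After 3 (consume 3 obsidian): (empty)
After 4 (gather 2 obsidian): obsidian=2
After 5 (gather 5 obsidian): obsidian=7
After 6 (gather 5 quartz): obsidian=7 quartz=5
After 7 (gather 5 quartz): obsidian=7 quartz=10
After 8 (gather 4 quartz): obsidian=7 quartz=14
After 9 (craft plate): obsidian=3 plate=1 quartz=11
After 10 (gather 8 obsidian): obsidian=11 plate=1 quartz=11
After 11 (craft plate): obsidian=7 plate=2 quartz=8
After 12 (craft plate): obsidian=3 plate=3 quartz=5
After 13 (gather 1 obsidian): obsidian=4 plate=3 quartz=5
After 14 (craft plate): plate=4 quartz=2
After 15 (gather 7 stone): plate=4 quartz=2 stone=7
After 16 (craft flask): flask=1 plate=4 quartz=2 stone=3
After 17 (consume 1 flask): plate=4 quartz=2 stone=3
After 18 (consume 1 quartz): plate=4 quartz=1 stone=3
After 19 (consume 1 quartz): plate=4 stone=3
After 20 (consume 1 plate): plate=3 stone=3
After 21 (consume 1 plate): plate=2 stone=3
After 22 (gather 5 quartz): plate=2 quartz=5 stone=3
After 23 (consume 3 quartz): plate=2 quartz=2 stone=3
After 24 (consume 1 quartz): plate=2 quartz=1 stone=3
After 25 (gather 3 quartz): plate=2 quartz=4 stone=3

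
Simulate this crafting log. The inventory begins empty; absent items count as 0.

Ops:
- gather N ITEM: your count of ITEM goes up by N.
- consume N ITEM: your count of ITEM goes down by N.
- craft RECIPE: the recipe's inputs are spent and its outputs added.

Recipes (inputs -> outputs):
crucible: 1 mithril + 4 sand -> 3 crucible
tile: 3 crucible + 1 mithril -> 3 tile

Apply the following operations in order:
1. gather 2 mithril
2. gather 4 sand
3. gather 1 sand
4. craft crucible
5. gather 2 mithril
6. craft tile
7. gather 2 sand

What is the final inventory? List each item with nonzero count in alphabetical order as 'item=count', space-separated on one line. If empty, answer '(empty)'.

Answer: mithril=2 sand=3 tile=3

Derivation:
After 1 (gather 2 mithril): mithril=2
After 2 (gather 4 sand): mithril=2 sand=4
After 3 (gather 1 sand): mithril=2 sand=5
After 4 (craft crucible): crucible=3 mithril=1 sand=1
After 5 (gather 2 mithril): crucible=3 mithril=3 sand=1
After 6 (craft tile): mithril=2 sand=1 tile=3
After 7 (gather 2 sand): mithril=2 sand=3 tile=3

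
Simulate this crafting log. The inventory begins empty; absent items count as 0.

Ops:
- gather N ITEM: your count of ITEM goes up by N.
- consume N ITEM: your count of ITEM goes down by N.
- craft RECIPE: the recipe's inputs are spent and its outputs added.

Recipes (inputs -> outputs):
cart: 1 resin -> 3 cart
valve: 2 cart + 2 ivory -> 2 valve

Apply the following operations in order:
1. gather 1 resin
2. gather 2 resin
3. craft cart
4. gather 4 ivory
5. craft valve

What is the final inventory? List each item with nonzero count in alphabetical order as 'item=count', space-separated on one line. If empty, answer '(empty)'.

Answer: cart=1 ivory=2 resin=2 valve=2

Derivation:
After 1 (gather 1 resin): resin=1
After 2 (gather 2 resin): resin=3
After 3 (craft cart): cart=3 resin=2
After 4 (gather 4 ivory): cart=3 ivory=4 resin=2
After 5 (craft valve): cart=1 ivory=2 resin=2 valve=2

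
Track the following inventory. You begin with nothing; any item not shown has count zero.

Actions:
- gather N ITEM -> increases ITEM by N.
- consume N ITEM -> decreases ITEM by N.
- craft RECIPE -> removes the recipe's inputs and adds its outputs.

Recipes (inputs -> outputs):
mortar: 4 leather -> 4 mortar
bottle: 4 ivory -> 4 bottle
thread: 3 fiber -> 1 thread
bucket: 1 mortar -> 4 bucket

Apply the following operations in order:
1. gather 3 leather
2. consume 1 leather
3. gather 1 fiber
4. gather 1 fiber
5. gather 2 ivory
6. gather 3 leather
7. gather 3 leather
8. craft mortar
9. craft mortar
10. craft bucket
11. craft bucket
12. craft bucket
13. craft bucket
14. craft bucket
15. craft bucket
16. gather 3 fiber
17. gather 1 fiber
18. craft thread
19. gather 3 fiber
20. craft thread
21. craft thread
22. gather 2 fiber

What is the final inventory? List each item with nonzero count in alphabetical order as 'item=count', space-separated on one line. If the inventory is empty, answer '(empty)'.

Answer: bucket=24 fiber=2 ivory=2 mortar=2 thread=3

Derivation:
After 1 (gather 3 leather): leather=3
After 2 (consume 1 leather): leather=2
After 3 (gather 1 fiber): fiber=1 leather=2
After 4 (gather 1 fiber): fiber=2 leather=2
After 5 (gather 2 ivory): fiber=2 ivory=2 leather=2
After 6 (gather 3 leather): fiber=2 ivory=2 leather=5
After 7 (gather 3 leather): fiber=2 ivory=2 leather=8
After 8 (craft mortar): fiber=2 ivory=2 leather=4 mortar=4
After 9 (craft mortar): fiber=2 ivory=2 mortar=8
After 10 (craft bucket): bucket=4 fiber=2 ivory=2 mortar=7
After 11 (craft bucket): bucket=8 fiber=2 ivory=2 mortar=6
After 12 (craft bucket): bucket=12 fiber=2 ivory=2 mortar=5
After 13 (craft bucket): bucket=16 fiber=2 ivory=2 mortar=4
After 14 (craft bucket): bucket=20 fiber=2 ivory=2 mortar=3
After 15 (craft bucket): bucket=24 fiber=2 ivory=2 mortar=2
After 16 (gather 3 fiber): bucket=24 fiber=5 ivory=2 mortar=2
After 17 (gather 1 fiber): bucket=24 fiber=6 ivory=2 mortar=2
After 18 (craft thread): bucket=24 fiber=3 ivory=2 mortar=2 thread=1
After 19 (gather 3 fiber): bucket=24 fiber=6 ivory=2 mortar=2 thread=1
After 20 (craft thread): bucket=24 fiber=3 ivory=2 mortar=2 thread=2
After 21 (craft thread): bucket=24 ivory=2 mortar=2 thread=3
After 22 (gather 2 fiber): bucket=24 fiber=2 ivory=2 mortar=2 thread=3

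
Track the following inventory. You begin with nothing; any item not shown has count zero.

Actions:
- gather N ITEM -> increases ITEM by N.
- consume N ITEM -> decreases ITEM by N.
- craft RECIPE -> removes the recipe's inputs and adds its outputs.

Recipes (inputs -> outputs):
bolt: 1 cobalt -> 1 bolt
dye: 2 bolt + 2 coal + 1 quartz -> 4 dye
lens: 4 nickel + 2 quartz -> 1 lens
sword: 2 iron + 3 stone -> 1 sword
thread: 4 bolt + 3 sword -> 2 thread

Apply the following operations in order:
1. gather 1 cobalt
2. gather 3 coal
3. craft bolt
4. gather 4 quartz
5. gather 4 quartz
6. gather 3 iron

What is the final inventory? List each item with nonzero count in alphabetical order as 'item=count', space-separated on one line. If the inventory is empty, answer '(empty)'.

Answer: bolt=1 coal=3 iron=3 quartz=8

Derivation:
After 1 (gather 1 cobalt): cobalt=1
After 2 (gather 3 coal): coal=3 cobalt=1
After 3 (craft bolt): bolt=1 coal=3
After 4 (gather 4 quartz): bolt=1 coal=3 quartz=4
After 5 (gather 4 quartz): bolt=1 coal=3 quartz=8
After 6 (gather 3 iron): bolt=1 coal=3 iron=3 quartz=8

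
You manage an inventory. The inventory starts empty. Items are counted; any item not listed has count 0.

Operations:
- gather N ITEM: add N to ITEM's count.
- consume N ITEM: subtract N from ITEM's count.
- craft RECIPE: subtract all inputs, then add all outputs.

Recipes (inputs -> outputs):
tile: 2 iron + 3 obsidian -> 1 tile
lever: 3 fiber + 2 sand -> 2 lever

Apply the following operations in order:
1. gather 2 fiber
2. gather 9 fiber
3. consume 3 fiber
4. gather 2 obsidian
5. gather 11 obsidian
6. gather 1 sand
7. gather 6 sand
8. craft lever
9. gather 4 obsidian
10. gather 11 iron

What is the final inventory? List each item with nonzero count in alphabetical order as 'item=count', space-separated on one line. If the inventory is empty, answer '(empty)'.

After 1 (gather 2 fiber): fiber=2
After 2 (gather 9 fiber): fiber=11
After 3 (consume 3 fiber): fiber=8
After 4 (gather 2 obsidian): fiber=8 obsidian=2
After 5 (gather 11 obsidian): fiber=8 obsidian=13
After 6 (gather 1 sand): fiber=8 obsidian=13 sand=1
After 7 (gather 6 sand): fiber=8 obsidian=13 sand=7
After 8 (craft lever): fiber=5 lever=2 obsidian=13 sand=5
After 9 (gather 4 obsidian): fiber=5 lever=2 obsidian=17 sand=5
After 10 (gather 11 iron): fiber=5 iron=11 lever=2 obsidian=17 sand=5

Answer: fiber=5 iron=11 lever=2 obsidian=17 sand=5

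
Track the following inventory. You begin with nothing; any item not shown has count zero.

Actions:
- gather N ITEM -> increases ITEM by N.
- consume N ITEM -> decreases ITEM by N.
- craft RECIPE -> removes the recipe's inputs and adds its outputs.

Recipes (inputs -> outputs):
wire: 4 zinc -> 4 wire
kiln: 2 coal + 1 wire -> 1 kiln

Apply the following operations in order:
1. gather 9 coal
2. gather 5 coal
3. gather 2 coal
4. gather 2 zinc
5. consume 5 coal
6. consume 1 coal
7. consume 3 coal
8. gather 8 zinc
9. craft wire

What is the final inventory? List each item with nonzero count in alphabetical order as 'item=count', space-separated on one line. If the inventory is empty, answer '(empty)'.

After 1 (gather 9 coal): coal=9
After 2 (gather 5 coal): coal=14
After 3 (gather 2 coal): coal=16
After 4 (gather 2 zinc): coal=16 zinc=2
After 5 (consume 5 coal): coal=11 zinc=2
After 6 (consume 1 coal): coal=10 zinc=2
After 7 (consume 3 coal): coal=7 zinc=2
After 8 (gather 8 zinc): coal=7 zinc=10
After 9 (craft wire): coal=7 wire=4 zinc=6

Answer: coal=7 wire=4 zinc=6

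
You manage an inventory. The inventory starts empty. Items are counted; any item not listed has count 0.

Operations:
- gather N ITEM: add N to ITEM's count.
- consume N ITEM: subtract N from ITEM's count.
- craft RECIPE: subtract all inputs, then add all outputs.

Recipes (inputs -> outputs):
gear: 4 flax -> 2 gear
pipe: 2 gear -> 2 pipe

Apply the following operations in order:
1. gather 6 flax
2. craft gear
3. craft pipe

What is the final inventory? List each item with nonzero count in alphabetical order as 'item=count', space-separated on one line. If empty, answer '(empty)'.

After 1 (gather 6 flax): flax=6
After 2 (craft gear): flax=2 gear=2
After 3 (craft pipe): flax=2 pipe=2

Answer: flax=2 pipe=2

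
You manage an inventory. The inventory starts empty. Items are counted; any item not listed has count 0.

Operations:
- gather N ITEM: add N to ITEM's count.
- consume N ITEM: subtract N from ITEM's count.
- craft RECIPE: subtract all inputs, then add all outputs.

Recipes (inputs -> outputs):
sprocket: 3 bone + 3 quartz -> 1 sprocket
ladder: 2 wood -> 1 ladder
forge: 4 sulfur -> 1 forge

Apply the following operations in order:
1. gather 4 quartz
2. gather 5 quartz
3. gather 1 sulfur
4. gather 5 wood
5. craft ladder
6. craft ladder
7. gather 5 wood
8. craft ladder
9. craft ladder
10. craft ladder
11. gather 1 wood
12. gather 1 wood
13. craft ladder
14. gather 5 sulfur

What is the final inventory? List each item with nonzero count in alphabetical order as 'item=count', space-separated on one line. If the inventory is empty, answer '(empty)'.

After 1 (gather 4 quartz): quartz=4
After 2 (gather 5 quartz): quartz=9
After 3 (gather 1 sulfur): quartz=9 sulfur=1
After 4 (gather 5 wood): quartz=9 sulfur=1 wood=5
After 5 (craft ladder): ladder=1 quartz=9 sulfur=1 wood=3
After 6 (craft ladder): ladder=2 quartz=9 sulfur=1 wood=1
After 7 (gather 5 wood): ladder=2 quartz=9 sulfur=1 wood=6
After 8 (craft ladder): ladder=3 quartz=9 sulfur=1 wood=4
After 9 (craft ladder): ladder=4 quartz=9 sulfur=1 wood=2
After 10 (craft ladder): ladder=5 quartz=9 sulfur=1
After 11 (gather 1 wood): ladder=5 quartz=9 sulfur=1 wood=1
After 12 (gather 1 wood): ladder=5 quartz=9 sulfur=1 wood=2
After 13 (craft ladder): ladder=6 quartz=9 sulfur=1
After 14 (gather 5 sulfur): ladder=6 quartz=9 sulfur=6

Answer: ladder=6 quartz=9 sulfur=6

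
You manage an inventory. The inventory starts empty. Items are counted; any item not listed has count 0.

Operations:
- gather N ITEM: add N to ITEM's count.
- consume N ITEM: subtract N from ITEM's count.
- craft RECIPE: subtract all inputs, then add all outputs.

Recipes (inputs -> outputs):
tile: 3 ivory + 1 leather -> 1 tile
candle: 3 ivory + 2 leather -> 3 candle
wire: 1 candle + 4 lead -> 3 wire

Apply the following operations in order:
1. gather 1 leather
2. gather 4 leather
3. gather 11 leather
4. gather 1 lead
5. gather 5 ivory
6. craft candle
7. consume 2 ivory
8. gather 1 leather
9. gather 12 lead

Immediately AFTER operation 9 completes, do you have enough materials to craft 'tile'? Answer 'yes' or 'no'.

After 1 (gather 1 leather): leather=1
After 2 (gather 4 leather): leather=5
After 3 (gather 11 leather): leather=16
After 4 (gather 1 lead): lead=1 leather=16
After 5 (gather 5 ivory): ivory=5 lead=1 leather=16
After 6 (craft candle): candle=3 ivory=2 lead=1 leather=14
After 7 (consume 2 ivory): candle=3 lead=1 leather=14
After 8 (gather 1 leather): candle=3 lead=1 leather=15
After 9 (gather 12 lead): candle=3 lead=13 leather=15

Answer: no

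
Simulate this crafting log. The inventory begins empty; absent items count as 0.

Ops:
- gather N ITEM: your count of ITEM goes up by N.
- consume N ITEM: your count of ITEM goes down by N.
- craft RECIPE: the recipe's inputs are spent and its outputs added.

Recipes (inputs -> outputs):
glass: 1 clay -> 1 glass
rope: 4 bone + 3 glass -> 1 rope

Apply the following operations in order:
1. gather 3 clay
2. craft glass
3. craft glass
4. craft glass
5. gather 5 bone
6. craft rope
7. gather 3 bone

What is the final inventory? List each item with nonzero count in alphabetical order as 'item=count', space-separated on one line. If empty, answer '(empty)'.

After 1 (gather 3 clay): clay=3
After 2 (craft glass): clay=2 glass=1
After 3 (craft glass): clay=1 glass=2
After 4 (craft glass): glass=3
After 5 (gather 5 bone): bone=5 glass=3
After 6 (craft rope): bone=1 rope=1
After 7 (gather 3 bone): bone=4 rope=1

Answer: bone=4 rope=1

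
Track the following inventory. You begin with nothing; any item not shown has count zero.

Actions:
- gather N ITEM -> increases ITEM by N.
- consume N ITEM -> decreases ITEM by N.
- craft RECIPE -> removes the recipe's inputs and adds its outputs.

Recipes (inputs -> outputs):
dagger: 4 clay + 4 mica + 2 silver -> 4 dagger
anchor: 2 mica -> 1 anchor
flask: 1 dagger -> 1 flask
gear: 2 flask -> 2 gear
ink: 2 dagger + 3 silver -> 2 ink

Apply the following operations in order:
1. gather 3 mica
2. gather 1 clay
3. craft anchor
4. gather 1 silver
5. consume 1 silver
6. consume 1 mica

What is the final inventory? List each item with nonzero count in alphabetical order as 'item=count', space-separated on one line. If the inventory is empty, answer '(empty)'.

Answer: anchor=1 clay=1

Derivation:
After 1 (gather 3 mica): mica=3
After 2 (gather 1 clay): clay=1 mica=3
After 3 (craft anchor): anchor=1 clay=1 mica=1
After 4 (gather 1 silver): anchor=1 clay=1 mica=1 silver=1
After 5 (consume 1 silver): anchor=1 clay=1 mica=1
After 6 (consume 1 mica): anchor=1 clay=1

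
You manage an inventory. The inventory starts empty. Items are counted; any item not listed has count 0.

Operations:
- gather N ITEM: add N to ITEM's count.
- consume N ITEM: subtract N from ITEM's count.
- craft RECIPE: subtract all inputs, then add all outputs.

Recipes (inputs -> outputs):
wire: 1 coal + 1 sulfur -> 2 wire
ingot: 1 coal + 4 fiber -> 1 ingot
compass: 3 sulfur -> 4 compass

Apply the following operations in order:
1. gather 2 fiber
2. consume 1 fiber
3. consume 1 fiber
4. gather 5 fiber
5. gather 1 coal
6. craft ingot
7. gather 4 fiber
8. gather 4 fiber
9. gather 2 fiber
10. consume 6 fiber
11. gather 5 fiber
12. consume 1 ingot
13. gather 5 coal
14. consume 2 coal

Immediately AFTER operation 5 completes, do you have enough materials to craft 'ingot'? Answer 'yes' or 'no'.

Answer: yes

Derivation:
After 1 (gather 2 fiber): fiber=2
After 2 (consume 1 fiber): fiber=1
After 3 (consume 1 fiber): (empty)
After 4 (gather 5 fiber): fiber=5
After 5 (gather 1 coal): coal=1 fiber=5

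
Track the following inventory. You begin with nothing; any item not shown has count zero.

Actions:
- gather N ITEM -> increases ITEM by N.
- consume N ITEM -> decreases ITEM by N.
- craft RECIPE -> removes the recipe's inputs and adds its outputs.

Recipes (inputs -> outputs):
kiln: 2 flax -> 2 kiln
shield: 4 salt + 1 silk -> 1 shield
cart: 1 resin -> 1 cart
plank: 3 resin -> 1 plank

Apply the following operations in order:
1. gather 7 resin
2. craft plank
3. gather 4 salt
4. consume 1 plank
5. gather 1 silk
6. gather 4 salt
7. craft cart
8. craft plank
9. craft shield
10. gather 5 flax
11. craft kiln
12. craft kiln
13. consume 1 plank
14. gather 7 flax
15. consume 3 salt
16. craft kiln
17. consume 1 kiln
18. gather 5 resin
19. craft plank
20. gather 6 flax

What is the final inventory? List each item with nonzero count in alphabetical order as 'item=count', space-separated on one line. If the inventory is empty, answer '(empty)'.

After 1 (gather 7 resin): resin=7
After 2 (craft plank): plank=1 resin=4
After 3 (gather 4 salt): plank=1 resin=4 salt=4
After 4 (consume 1 plank): resin=4 salt=4
After 5 (gather 1 silk): resin=4 salt=4 silk=1
After 6 (gather 4 salt): resin=4 salt=8 silk=1
After 7 (craft cart): cart=1 resin=3 salt=8 silk=1
After 8 (craft plank): cart=1 plank=1 salt=8 silk=1
After 9 (craft shield): cart=1 plank=1 salt=4 shield=1
After 10 (gather 5 flax): cart=1 flax=5 plank=1 salt=4 shield=1
After 11 (craft kiln): cart=1 flax=3 kiln=2 plank=1 salt=4 shield=1
After 12 (craft kiln): cart=1 flax=1 kiln=4 plank=1 salt=4 shield=1
After 13 (consume 1 plank): cart=1 flax=1 kiln=4 salt=4 shield=1
After 14 (gather 7 flax): cart=1 flax=8 kiln=4 salt=4 shield=1
After 15 (consume 3 salt): cart=1 flax=8 kiln=4 salt=1 shield=1
After 16 (craft kiln): cart=1 flax=6 kiln=6 salt=1 shield=1
After 17 (consume 1 kiln): cart=1 flax=6 kiln=5 salt=1 shield=1
After 18 (gather 5 resin): cart=1 flax=6 kiln=5 resin=5 salt=1 shield=1
After 19 (craft plank): cart=1 flax=6 kiln=5 plank=1 resin=2 salt=1 shield=1
After 20 (gather 6 flax): cart=1 flax=12 kiln=5 plank=1 resin=2 salt=1 shield=1

Answer: cart=1 flax=12 kiln=5 plank=1 resin=2 salt=1 shield=1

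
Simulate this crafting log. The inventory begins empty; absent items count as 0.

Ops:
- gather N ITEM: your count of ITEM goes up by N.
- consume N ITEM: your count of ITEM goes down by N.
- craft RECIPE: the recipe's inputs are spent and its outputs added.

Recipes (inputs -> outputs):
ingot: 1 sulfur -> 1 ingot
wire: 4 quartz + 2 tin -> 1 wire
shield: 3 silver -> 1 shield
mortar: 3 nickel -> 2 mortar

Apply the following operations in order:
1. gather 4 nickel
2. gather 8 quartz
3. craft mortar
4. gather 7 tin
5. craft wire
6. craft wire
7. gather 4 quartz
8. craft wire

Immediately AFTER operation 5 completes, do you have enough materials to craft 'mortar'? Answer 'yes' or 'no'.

Answer: no

Derivation:
After 1 (gather 4 nickel): nickel=4
After 2 (gather 8 quartz): nickel=4 quartz=8
After 3 (craft mortar): mortar=2 nickel=1 quartz=8
After 4 (gather 7 tin): mortar=2 nickel=1 quartz=8 tin=7
After 5 (craft wire): mortar=2 nickel=1 quartz=4 tin=5 wire=1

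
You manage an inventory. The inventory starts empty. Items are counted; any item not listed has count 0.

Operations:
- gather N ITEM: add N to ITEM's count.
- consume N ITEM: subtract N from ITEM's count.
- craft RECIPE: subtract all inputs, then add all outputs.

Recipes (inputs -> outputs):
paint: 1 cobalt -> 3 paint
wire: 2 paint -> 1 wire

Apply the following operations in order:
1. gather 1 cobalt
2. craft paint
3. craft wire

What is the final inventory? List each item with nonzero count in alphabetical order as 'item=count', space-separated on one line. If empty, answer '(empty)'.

After 1 (gather 1 cobalt): cobalt=1
After 2 (craft paint): paint=3
After 3 (craft wire): paint=1 wire=1

Answer: paint=1 wire=1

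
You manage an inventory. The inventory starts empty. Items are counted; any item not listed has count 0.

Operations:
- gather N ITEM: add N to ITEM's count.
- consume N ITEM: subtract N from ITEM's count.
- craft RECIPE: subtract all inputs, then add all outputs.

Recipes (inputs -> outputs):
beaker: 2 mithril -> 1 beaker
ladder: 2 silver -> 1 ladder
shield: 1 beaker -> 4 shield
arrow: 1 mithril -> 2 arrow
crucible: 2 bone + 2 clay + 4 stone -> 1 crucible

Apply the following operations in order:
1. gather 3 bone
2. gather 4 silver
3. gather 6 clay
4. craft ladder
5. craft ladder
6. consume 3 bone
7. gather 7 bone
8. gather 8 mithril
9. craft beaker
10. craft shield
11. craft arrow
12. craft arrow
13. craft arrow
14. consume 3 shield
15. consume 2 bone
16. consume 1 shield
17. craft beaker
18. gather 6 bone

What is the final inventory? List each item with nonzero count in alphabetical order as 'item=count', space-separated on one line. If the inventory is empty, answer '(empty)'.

Answer: arrow=6 beaker=1 bone=11 clay=6 ladder=2 mithril=1

Derivation:
After 1 (gather 3 bone): bone=3
After 2 (gather 4 silver): bone=3 silver=4
After 3 (gather 6 clay): bone=3 clay=6 silver=4
After 4 (craft ladder): bone=3 clay=6 ladder=1 silver=2
After 5 (craft ladder): bone=3 clay=6 ladder=2
After 6 (consume 3 bone): clay=6 ladder=2
After 7 (gather 7 bone): bone=7 clay=6 ladder=2
After 8 (gather 8 mithril): bone=7 clay=6 ladder=2 mithril=8
After 9 (craft beaker): beaker=1 bone=7 clay=6 ladder=2 mithril=6
After 10 (craft shield): bone=7 clay=6 ladder=2 mithril=6 shield=4
After 11 (craft arrow): arrow=2 bone=7 clay=6 ladder=2 mithril=5 shield=4
After 12 (craft arrow): arrow=4 bone=7 clay=6 ladder=2 mithril=4 shield=4
After 13 (craft arrow): arrow=6 bone=7 clay=6 ladder=2 mithril=3 shield=4
After 14 (consume 3 shield): arrow=6 bone=7 clay=6 ladder=2 mithril=3 shield=1
After 15 (consume 2 bone): arrow=6 bone=5 clay=6 ladder=2 mithril=3 shield=1
After 16 (consume 1 shield): arrow=6 bone=5 clay=6 ladder=2 mithril=3
After 17 (craft beaker): arrow=6 beaker=1 bone=5 clay=6 ladder=2 mithril=1
After 18 (gather 6 bone): arrow=6 beaker=1 bone=11 clay=6 ladder=2 mithril=1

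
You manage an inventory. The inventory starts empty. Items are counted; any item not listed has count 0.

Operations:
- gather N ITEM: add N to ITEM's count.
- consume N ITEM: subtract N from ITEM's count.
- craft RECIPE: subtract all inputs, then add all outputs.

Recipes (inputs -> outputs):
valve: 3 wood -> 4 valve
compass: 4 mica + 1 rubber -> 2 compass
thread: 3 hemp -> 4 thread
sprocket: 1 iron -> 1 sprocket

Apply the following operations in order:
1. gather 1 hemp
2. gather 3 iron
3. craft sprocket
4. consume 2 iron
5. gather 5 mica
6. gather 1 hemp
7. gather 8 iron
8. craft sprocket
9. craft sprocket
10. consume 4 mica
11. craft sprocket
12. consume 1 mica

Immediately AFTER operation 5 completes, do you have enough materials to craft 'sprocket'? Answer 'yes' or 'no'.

After 1 (gather 1 hemp): hemp=1
After 2 (gather 3 iron): hemp=1 iron=3
After 3 (craft sprocket): hemp=1 iron=2 sprocket=1
After 4 (consume 2 iron): hemp=1 sprocket=1
After 5 (gather 5 mica): hemp=1 mica=5 sprocket=1

Answer: no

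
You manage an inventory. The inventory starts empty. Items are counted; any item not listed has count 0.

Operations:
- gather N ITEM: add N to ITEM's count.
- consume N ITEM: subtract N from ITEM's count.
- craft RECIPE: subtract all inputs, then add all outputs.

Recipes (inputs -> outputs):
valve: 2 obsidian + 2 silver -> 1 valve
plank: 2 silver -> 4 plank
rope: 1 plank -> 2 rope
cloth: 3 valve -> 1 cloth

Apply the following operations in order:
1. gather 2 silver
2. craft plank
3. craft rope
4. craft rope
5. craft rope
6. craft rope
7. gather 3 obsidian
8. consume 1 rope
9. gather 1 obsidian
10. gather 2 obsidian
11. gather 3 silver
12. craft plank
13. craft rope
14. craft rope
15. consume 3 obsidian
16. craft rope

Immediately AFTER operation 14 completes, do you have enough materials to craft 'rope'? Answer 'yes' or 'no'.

Answer: yes

Derivation:
After 1 (gather 2 silver): silver=2
After 2 (craft plank): plank=4
After 3 (craft rope): plank=3 rope=2
After 4 (craft rope): plank=2 rope=4
After 5 (craft rope): plank=1 rope=6
After 6 (craft rope): rope=8
After 7 (gather 3 obsidian): obsidian=3 rope=8
After 8 (consume 1 rope): obsidian=3 rope=7
After 9 (gather 1 obsidian): obsidian=4 rope=7
After 10 (gather 2 obsidian): obsidian=6 rope=7
After 11 (gather 3 silver): obsidian=6 rope=7 silver=3
After 12 (craft plank): obsidian=6 plank=4 rope=7 silver=1
After 13 (craft rope): obsidian=6 plank=3 rope=9 silver=1
After 14 (craft rope): obsidian=6 plank=2 rope=11 silver=1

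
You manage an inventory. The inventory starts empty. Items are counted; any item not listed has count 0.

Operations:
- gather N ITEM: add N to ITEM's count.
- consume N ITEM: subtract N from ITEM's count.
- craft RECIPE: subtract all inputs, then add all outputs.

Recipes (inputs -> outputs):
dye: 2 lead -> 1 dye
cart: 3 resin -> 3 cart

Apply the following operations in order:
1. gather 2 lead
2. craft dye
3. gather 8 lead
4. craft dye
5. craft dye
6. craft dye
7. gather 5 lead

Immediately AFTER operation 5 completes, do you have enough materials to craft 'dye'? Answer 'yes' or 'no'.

After 1 (gather 2 lead): lead=2
After 2 (craft dye): dye=1
After 3 (gather 8 lead): dye=1 lead=8
After 4 (craft dye): dye=2 lead=6
After 5 (craft dye): dye=3 lead=4

Answer: yes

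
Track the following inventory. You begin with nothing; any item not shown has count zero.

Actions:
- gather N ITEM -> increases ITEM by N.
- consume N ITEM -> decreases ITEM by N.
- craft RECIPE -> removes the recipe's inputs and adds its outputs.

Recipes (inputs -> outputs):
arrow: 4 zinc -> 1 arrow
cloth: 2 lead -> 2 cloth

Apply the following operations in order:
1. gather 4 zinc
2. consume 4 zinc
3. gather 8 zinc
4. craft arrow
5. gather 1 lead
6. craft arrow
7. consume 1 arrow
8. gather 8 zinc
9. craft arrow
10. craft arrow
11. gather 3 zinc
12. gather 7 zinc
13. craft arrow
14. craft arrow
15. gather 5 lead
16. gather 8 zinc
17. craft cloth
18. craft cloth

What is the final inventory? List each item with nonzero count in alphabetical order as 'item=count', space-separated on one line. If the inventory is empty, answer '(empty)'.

Answer: arrow=5 cloth=4 lead=2 zinc=10

Derivation:
After 1 (gather 4 zinc): zinc=4
After 2 (consume 4 zinc): (empty)
After 3 (gather 8 zinc): zinc=8
After 4 (craft arrow): arrow=1 zinc=4
After 5 (gather 1 lead): arrow=1 lead=1 zinc=4
After 6 (craft arrow): arrow=2 lead=1
After 7 (consume 1 arrow): arrow=1 lead=1
After 8 (gather 8 zinc): arrow=1 lead=1 zinc=8
After 9 (craft arrow): arrow=2 lead=1 zinc=4
After 10 (craft arrow): arrow=3 lead=1
After 11 (gather 3 zinc): arrow=3 lead=1 zinc=3
After 12 (gather 7 zinc): arrow=3 lead=1 zinc=10
After 13 (craft arrow): arrow=4 lead=1 zinc=6
After 14 (craft arrow): arrow=5 lead=1 zinc=2
After 15 (gather 5 lead): arrow=5 lead=6 zinc=2
After 16 (gather 8 zinc): arrow=5 lead=6 zinc=10
After 17 (craft cloth): arrow=5 cloth=2 lead=4 zinc=10
After 18 (craft cloth): arrow=5 cloth=4 lead=2 zinc=10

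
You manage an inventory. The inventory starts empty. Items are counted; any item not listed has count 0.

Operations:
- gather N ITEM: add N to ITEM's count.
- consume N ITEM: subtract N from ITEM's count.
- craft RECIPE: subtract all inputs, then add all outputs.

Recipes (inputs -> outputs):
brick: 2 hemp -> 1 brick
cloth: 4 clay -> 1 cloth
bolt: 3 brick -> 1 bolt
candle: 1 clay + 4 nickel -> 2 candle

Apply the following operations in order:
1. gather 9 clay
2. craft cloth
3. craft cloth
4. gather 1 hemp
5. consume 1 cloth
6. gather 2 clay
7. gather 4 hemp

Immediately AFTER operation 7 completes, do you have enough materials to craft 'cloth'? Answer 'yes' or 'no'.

After 1 (gather 9 clay): clay=9
After 2 (craft cloth): clay=5 cloth=1
After 3 (craft cloth): clay=1 cloth=2
After 4 (gather 1 hemp): clay=1 cloth=2 hemp=1
After 5 (consume 1 cloth): clay=1 cloth=1 hemp=1
After 6 (gather 2 clay): clay=3 cloth=1 hemp=1
After 7 (gather 4 hemp): clay=3 cloth=1 hemp=5

Answer: no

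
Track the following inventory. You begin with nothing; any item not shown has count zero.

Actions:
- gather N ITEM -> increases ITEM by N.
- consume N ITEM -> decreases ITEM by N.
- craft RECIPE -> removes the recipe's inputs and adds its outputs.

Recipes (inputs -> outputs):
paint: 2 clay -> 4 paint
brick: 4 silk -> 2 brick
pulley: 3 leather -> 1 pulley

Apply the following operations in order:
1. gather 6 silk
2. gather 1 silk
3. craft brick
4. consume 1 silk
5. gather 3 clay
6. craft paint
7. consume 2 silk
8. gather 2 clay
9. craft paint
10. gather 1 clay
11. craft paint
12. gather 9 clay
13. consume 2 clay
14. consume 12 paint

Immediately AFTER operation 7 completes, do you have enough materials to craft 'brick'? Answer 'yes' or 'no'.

Answer: no

Derivation:
After 1 (gather 6 silk): silk=6
After 2 (gather 1 silk): silk=7
After 3 (craft brick): brick=2 silk=3
After 4 (consume 1 silk): brick=2 silk=2
After 5 (gather 3 clay): brick=2 clay=3 silk=2
After 6 (craft paint): brick=2 clay=1 paint=4 silk=2
After 7 (consume 2 silk): brick=2 clay=1 paint=4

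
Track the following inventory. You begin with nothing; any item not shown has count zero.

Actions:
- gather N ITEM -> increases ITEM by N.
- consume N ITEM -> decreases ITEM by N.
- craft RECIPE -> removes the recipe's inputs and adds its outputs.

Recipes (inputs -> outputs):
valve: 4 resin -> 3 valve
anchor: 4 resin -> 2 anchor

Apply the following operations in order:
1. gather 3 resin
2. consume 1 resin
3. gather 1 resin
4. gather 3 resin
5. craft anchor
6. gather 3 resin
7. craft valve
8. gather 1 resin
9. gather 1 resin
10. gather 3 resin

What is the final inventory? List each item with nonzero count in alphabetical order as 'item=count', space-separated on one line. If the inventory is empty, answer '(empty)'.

After 1 (gather 3 resin): resin=3
After 2 (consume 1 resin): resin=2
After 3 (gather 1 resin): resin=3
After 4 (gather 3 resin): resin=6
After 5 (craft anchor): anchor=2 resin=2
After 6 (gather 3 resin): anchor=2 resin=5
After 7 (craft valve): anchor=2 resin=1 valve=3
After 8 (gather 1 resin): anchor=2 resin=2 valve=3
After 9 (gather 1 resin): anchor=2 resin=3 valve=3
After 10 (gather 3 resin): anchor=2 resin=6 valve=3

Answer: anchor=2 resin=6 valve=3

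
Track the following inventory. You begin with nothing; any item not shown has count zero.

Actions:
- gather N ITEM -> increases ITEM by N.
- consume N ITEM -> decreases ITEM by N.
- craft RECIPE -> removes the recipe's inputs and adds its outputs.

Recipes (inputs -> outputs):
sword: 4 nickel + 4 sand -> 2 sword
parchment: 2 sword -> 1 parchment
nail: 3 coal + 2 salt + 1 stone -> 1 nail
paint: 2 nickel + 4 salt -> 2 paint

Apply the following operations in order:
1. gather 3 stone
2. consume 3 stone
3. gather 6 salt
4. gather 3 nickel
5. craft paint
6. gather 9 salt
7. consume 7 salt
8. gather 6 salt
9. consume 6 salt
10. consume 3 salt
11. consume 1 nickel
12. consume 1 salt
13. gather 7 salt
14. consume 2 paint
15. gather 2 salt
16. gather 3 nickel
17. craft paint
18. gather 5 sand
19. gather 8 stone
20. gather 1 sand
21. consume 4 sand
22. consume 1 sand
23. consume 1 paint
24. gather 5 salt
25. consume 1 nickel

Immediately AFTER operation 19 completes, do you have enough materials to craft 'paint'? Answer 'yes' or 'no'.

After 1 (gather 3 stone): stone=3
After 2 (consume 3 stone): (empty)
After 3 (gather 6 salt): salt=6
After 4 (gather 3 nickel): nickel=3 salt=6
After 5 (craft paint): nickel=1 paint=2 salt=2
After 6 (gather 9 salt): nickel=1 paint=2 salt=11
After 7 (consume 7 salt): nickel=1 paint=2 salt=4
After 8 (gather 6 salt): nickel=1 paint=2 salt=10
After 9 (consume 6 salt): nickel=1 paint=2 salt=4
After 10 (consume 3 salt): nickel=1 paint=2 salt=1
After 11 (consume 1 nickel): paint=2 salt=1
After 12 (consume 1 salt): paint=2
After 13 (gather 7 salt): paint=2 salt=7
After 14 (consume 2 paint): salt=7
After 15 (gather 2 salt): salt=9
After 16 (gather 3 nickel): nickel=3 salt=9
After 17 (craft paint): nickel=1 paint=2 salt=5
After 18 (gather 5 sand): nickel=1 paint=2 salt=5 sand=5
After 19 (gather 8 stone): nickel=1 paint=2 salt=5 sand=5 stone=8

Answer: no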